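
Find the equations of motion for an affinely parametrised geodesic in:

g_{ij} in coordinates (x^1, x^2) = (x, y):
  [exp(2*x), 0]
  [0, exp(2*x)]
Geodesic equation: d^2x^k/dλ^2 + Γ^k_{ij} (dx^i/dλ)(dx^j/dλ) = 0.
Non-zero Christoffel symbols:
Γ^x_{x x} = 1
Γ^x_{y y} = -1
Γ^y_{x y} = 1
Substituting (the symmetric pair Γ^k_{ij}, Γ^k_{ji} combines into a factor 2):
d^2x/dλ^2 + (dx/dλ)^2 - (dy/dλ)^2 = 0
d^2y/dλ^2 + 2 (dx/dλ)(dy/dλ) = 0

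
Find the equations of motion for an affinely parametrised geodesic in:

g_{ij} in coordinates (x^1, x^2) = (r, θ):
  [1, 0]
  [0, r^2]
Geodesic equation: d^2x^k/dλ^2 + Γ^k_{ij} (dx^i/dλ)(dx^j/dλ) = 0.
Non-zero Christoffel symbols:
Γ^r_{θ θ} = -r
Γ^θ_{r θ} = 1/r
Substituting (the symmetric pair Γ^k_{ij}, Γ^k_{ji} combines into a factor 2):
d^2r/dλ^2 - r (dθ/dλ)^2 = 0
d^2θ/dλ^2 + (2/r) (dr/dλ)(dθ/dλ) = 0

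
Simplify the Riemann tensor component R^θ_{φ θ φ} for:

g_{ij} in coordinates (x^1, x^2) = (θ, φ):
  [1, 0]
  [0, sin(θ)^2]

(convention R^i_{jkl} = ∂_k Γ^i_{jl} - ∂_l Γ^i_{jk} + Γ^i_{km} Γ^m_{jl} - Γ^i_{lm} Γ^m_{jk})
Non-zero Christoffel symbols (Γ^k_{ij} = Γ^k_{ji}):
Γ^θ_{φ φ} = -sin(2*θ)/2
Γ^φ_{θ φ} = 1/tan(θ)
R^θ_{φ θ φ} = ∂_θ Γ^θ_{φ φ} - ∂_φ Γ^θ_{φ θ} + Γ^θ_{θ m} Γ^m_{φ φ} - Γ^θ_{φ m} Γ^m_{φ θ}
  = (-cos(2*θ)) - (0) + (0) - (-cos(θ)^2) = sin(θ)^2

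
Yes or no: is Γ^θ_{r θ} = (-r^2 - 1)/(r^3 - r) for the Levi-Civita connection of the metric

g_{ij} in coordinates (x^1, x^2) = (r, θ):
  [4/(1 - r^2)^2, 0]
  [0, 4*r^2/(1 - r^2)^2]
Γ^θ_{r θ} = (1/2) g^{θθ} (∂_r g_{θθ} + ∂_θ g_{θr} - ∂_θ g_{rθ}) = (1/2)((1 - r^2)^2/(4*r^2))((-8*(r^3 + r)/(r^2 - 1)^3) + (0) - (0)) = (-r^2 - 1)/(r^3 - r)
This equals the proposed value (-r^2 - 1)/(r^3 - r).
Yes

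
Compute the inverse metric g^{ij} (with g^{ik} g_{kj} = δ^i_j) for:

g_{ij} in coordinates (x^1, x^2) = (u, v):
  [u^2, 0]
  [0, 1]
The metric is diagonal, so g^{ij} is diagonal with entries 1/g_{ii}: diag(1/(u^2), 1).
g^{ij}:
  [1/u^2, 0]
  [0, 1]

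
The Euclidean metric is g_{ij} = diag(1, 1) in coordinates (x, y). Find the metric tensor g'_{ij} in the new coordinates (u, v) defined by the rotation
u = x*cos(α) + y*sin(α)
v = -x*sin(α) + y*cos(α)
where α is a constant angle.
Invert the transformation: x = u*cos(α) - v*sin(α), y = u*sin(α) + v*cos(α)
g'_{ij} = (∂x^k/∂x'^i)(∂x^l/∂x'^j) g_{kl}; with g_{kl} = δ_{kl} this is Σ_k (∂x^k/∂x'^i)(∂x^k/∂x'^j).
Jacobian: ∂x/∂u = cos(α), ∂x/∂v = -sin(α), ∂y/∂u = sin(α), ∂y/∂v = cos(α)
g'_{uu} = (cos(α))(cos(α)) + (sin(α))(sin(α)) = 1
g'_{uv} = (cos(α))(-sin(α)) + (sin(α))(cos(α)) = 0
g'_{vv} = (-sin(α))(-sin(α)) + (cos(α))(cos(α)) = 1
g'_{ij} = diag(1, 1)
The Euclidean metric is invariant under rotations.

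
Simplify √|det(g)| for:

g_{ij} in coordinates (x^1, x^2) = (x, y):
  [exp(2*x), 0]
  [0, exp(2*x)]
det(g) = exp(4*x)
√|det(g)| = exp(2*x)
Volume element: dV = exp(2*x) dx dy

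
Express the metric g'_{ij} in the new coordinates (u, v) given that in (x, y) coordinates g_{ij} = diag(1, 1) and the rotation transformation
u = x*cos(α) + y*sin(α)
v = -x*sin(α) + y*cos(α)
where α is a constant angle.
Invert the transformation: x = u*cos(α) - v*sin(α), y = u*sin(α) + v*cos(α)
g'_{ij} = (∂x^k/∂x'^i)(∂x^l/∂x'^j) g_{kl}; with g_{kl} = δ_{kl} this is Σ_k (∂x^k/∂x'^i)(∂x^k/∂x'^j).
Jacobian: ∂x/∂u = cos(α), ∂x/∂v = -sin(α), ∂y/∂u = sin(α), ∂y/∂v = cos(α)
g'_{uu} = (cos(α))(cos(α)) + (sin(α))(sin(α)) = 1
g'_{uv} = (cos(α))(-sin(α)) + (sin(α))(cos(α)) = 0
g'_{vv} = (-sin(α))(-sin(α)) + (cos(α))(cos(α)) = 1
g'_{ij} = diag(1, 1)
The Euclidean metric is invariant under rotations.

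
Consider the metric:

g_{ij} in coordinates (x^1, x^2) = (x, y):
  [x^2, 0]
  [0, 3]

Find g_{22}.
With x^1 = x, x^2 = y, g_{22} = g_{yy} is the row-2, column-2 entry of the matrix.
g_{22} = 3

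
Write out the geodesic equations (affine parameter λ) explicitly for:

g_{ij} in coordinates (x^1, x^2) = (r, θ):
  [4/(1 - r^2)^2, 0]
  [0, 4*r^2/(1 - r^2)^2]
Geodesic equation: d^2x^k/dλ^2 + Γ^k_{ij} (dx^i/dλ)(dx^j/dλ) = 0.
Non-zero Christoffel symbols:
Γ^r_{r r} = 2*r/(1 - r^2)
Γ^r_{θ θ} = (r^3 + r)/(r^2 - 1)
Γ^θ_{r θ} = (-r^2 - 1)/(r^3 - r)
Substituting (the symmetric pair Γ^k_{ij}, Γ^k_{ji} combines into a factor 2):
d^2r/dλ^2 + (2*r/(1 - r^2)) (dr/dλ)^2 + ((r^3 + r)/(r^2 - 1)) (dθ/dλ)^2 = 0
d^2θ/dλ^2 + ((-2*r^2 - 2)/(r^3 - r)) (dr/dλ)(dθ/dλ) = 0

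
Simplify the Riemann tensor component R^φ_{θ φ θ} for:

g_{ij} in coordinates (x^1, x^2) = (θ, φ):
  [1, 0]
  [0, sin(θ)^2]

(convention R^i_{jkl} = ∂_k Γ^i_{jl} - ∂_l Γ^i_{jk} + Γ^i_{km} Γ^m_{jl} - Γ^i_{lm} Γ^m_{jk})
Non-zero Christoffel symbols (Γ^k_{ij} = Γ^k_{ji}):
Γ^θ_{φ φ} = -sin(2*θ)/2
Γ^φ_{θ φ} = 1/tan(θ)
R^φ_{θ φ θ} = ∂_φ Γ^φ_{θ θ} - ∂_θ Γ^φ_{θ φ} + Γ^φ_{φ m} Γ^m_{θ θ} - Γ^φ_{θ m} Γ^m_{θ φ}
  = (0) - (-1/sin(θ)^2) + (0) - (1/tan(θ)^2) = 1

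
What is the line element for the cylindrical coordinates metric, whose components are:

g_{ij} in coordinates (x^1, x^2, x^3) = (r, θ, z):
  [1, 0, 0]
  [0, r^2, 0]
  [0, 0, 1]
ds^2 = g_{ij} dx^i dx^j; only the non-zero components contribute.
ds^2 = dr^2 + r^2 dθ^2 + dz^2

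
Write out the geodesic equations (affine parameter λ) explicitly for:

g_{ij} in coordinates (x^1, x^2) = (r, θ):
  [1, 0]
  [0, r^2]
Geodesic equation: d^2x^k/dλ^2 + Γ^k_{ij} (dx^i/dλ)(dx^j/dλ) = 0.
Non-zero Christoffel symbols:
Γ^r_{θ θ} = -r
Γ^θ_{r θ} = 1/r
Substituting (the symmetric pair Γ^k_{ij}, Γ^k_{ji} combines into a factor 2):
d^2r/dλ^2 - r (dθ/dλ)^2 = 0
d^2θ/dλ^2 + (2/r) (dr/dλ)(dθ/dλ) = 0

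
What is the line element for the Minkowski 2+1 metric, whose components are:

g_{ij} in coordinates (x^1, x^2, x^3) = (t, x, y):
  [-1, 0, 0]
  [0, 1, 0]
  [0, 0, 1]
ds^2 = g_{ij} dx^i dx^j; only the non-zero components contribute.
ds^2 = -dt^2 + dx^2 + dy^2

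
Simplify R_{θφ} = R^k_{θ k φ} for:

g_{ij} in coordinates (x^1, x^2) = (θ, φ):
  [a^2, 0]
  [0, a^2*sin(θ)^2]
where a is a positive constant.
Non-zero Christoffel symbols (Γ^k_{ij} = Γ^k_{ji}):
Γ^θ_{φ φ} = -sin(2*θ)/2
Γ^φ_{θ φ} = 1/tan(θ)
R^θ_{θ θ φ} = 0 (a repeated index in an antisymmetric pair)
R^φ_{θ φ φ} = 0 (a repeated index in an antisymmetric pair)
R_{θφ} = R^θ_{θ θ φ} + R^φ_{θ φ φ} = (0) + (0) = 0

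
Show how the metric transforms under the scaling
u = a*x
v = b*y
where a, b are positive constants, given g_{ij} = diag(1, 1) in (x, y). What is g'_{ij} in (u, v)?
Invert the transformation: x = u/a, y = v/b
g'_{ij} = (∂x^k/∂x'^i)(∂x^l/∂x'^j) g_{kl}; with g_{kl} = δ_{kl} this is Σ_k (∂x^k/∂x'^i)(∂x^k/∂x'^j).
Jacobian: ∂x/∂u = 1/a, ∂x/∂v = 0, ∂y/∂u = 0, ∂y/∂v = 1/b
g'_{uu} = (1/a)(1/a) + (0)(0) = 1/a^2
g'_{uv} = (1/a)(0) + (0)(1/b) = 0
g'_{vv} = (0)(0) + (1/b)(1/b) = 1/b^2
g'_{ij} = diag(1/a^2, 1/b^2)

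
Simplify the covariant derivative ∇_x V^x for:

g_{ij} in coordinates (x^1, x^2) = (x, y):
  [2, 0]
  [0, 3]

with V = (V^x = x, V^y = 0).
All Christoffel symbols are zero.
∇_x V^x = ∂_x V^x + Γ^x_{x j} V^j
  = (1) + (0)(x) + (0)(0)
  = 1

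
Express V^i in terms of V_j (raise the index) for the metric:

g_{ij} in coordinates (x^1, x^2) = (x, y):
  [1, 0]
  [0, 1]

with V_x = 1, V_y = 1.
Inverse metric (diagonal): g^{xx} = 1, g^{yy} = 1
V^i = g^{ij} V_j:
V^x = (1)(1) + (0)(1) = 1
V^y = (0)(1) + (1)(1) = 1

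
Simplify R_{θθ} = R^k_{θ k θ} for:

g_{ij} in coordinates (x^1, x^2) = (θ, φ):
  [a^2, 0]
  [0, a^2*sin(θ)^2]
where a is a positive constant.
Non-zero Christoffel symbols (Γ^k_{ij} = Γ^k_{ji}):
Γ^θ_{φ φ} = -sin(2*θ)/2
Γ^φ_{θ φ} = 1/tan(θ)
R^θ_{θ θ θ} = 0 (a repeated index in an antisymmetric pair)
R^φ_{θ φ θ} = ∂_φ Γ^φ_{θ θ} - ∂_θ Γ^φ_{θ φ} + Γ^φ_{φ m} Γ^m_{θ θ} - Γ^φ_{θ m} Γ^m_{θ φ}
  = (0) - (-1/sin(θ)^2) + (0) - (1/tan(θ)^2) = 1
R_{θθ} = R^θ_{θ θ θ} + R^φ_{θ φ θ} = (0) + (1) = 1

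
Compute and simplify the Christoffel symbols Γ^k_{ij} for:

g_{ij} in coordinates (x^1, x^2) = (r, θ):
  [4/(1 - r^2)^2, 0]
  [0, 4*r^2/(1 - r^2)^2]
Using Γ^k_{ij} = (1/2) g^{km} (∂_i g_{mj} + ∂_j g_{mi} - ∂_m g_{ij}); the metric is diagonal, so only the m = k term contributes.
Non-zero symbols (using the symmetry Γ^k_{ij} = Γ^k_{ji}):
Γ^r_{r r} = (1/2) g^{rr} (∂_r g_{rr} + ∂_r g_{rr} - ∂_r g_{rr}) = (1/2)((1 - r^2)^2/4)((16*r/(1 - r^2)^3) + (16*r/(1 - r^2)^3) - (16*r/(1 - r^2)^3)) = 2*r/(1 - r^2)
Γ^r_{θ θ} = (1/2) g^{rr} (∂_θ g_{rθ} + ∂_θ g_{rθ} - ∂_r g_{θθ}) = (1/2)((1 - r^2)^2/4)((0) + (0) - (-8*(r^3 + r)/(r^2 - 1)^3)) = (r^3 + r)/(r^2 - 1)
Γ^θ_{r θ} = (1/2) g^{θθ} (∂_r g_{θθ} + ∂_θ g_{θr} - ∂_θ g_{rθ}) = (1/2)((1 - r^2)^2/(4*r^2))((-8*(r^3 + r)/(r^2 - 1)^3) + (0) - (0)) = (-r^2 - 1)/(r^3 - r)
All other Christoffel symbols are zero.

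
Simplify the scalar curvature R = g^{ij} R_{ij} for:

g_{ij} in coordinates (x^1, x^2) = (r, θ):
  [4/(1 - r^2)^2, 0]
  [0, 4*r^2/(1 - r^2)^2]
Non-zero Christoffel symbols (Γ^k_{ij} = Γ^k_{ji}):
Γ^r_{r r} = 2*r/(1 - r^2)
Γ^r_{θ θ} = (r^3 + r)/(r^2 - 1)
Γ^θ_{r θ} = (-r^2 - 1)/(r^3 - r)
Ricci tensor (R_{ij} = R^k_{ikj}): R_{rr} = -4/(r^2 - 1)^2, R_{rθ} = 0, R_{θθ} = -4*r^2/(r^2 - 1)^2
Inverse metric: g^{rr} = (1 - r^2)^2/4, g^{θθ} = (1 - r^2)^2/(4*r^2)
R = g^{ij} R_{ij} = ((1 - r^2)^2/4)(-4/(r^2 - 1)^2) + ((1 - r^2)^2/(4*r^2))(-4*r^2/(r^2 - 1)^2) = -2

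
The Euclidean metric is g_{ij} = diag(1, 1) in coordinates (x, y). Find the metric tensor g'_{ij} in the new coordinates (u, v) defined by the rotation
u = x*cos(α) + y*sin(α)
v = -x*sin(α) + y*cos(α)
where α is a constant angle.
Invert the transformation: x = u*cos(α) - v*sin(α), y = u*sin(α) + v*cos(α)
g'_{ij} = (∂x^k/∂x'^i)(∂x^l/∂x'^j) g_{kl}; with g_{kl} = δ_{kl} this is Σ_k (∂x^k/∂x'^i)(∂x^k/∂x'^j).
Jacobian: ∂x/∂u = cos(α), ∂x/∂v = -sin(α), ∂y/∂u = sin(α), ∂y/∂v = cos(α)
g'_{uu} = (cos(α))(cos(α)) + (sin(α))(sin(α)) = 1
g'_{uv} = (cos(α))(-sin(α)) + (sin(α))(cos(α)) = 0
g'_{vv} = (-sin(α))(-sin(α)) + (cos(α))(cos(α)) = 1
g'_{ij} = diag(1, 1)
The Euclidean metric is invariant under rotations.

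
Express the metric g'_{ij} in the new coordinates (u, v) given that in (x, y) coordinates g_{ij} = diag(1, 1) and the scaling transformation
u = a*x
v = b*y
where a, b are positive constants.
Invert the transformation: x = u/a, y = v/b
g'_{ij} = (∂x^k/∂x'^i)(∂x^l/∂x'^j) g_{kl}; with g_{kl} = δ_{kl} this is Σ_k (∂x^k/∂x'^i)(∂x^k/∂x'^j).
Jacobian: ∂x/∂u = 1/a, ∂x/∂v = 0, ∂y/∂u = 0, ∂y/∂v = 1/b
g'_{uu} = (1/a)(1/a) + (0)(0) = 1/a^2
g'_{uv} = (1/a)(0) + (0)(1/b) = 0
g'_{vv} = (0)(0) + (1/b)(1/b) = 1/b^2
g'_{ij} = diag(1/a^2, 1/b^2)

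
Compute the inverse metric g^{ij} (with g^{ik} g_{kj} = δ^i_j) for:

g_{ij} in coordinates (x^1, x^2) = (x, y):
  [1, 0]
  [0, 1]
The metric is diagonal, so g^{ij} is diagonal with entries 1/g_{ii}: diag(1, 1).
g^{ij}:
  [1, 0]
  [0, 1]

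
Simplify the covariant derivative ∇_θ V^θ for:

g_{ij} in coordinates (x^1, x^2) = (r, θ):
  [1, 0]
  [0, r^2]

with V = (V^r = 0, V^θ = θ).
Non-zero Christoffel symbols:
Γ^r_{θ θ} = -r
Γ^θ_{r θ} = 1/r
∇_θ V^θ = ∂_θ V^θ + Γ^θ_{θ j} V^j
  = (1) + (1/r)(0) + (0)(θ)
  = 1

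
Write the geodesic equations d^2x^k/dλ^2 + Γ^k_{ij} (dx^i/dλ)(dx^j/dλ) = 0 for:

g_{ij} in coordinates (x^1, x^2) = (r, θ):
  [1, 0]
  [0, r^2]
Geodesic equation: d^2x^k/dλ^2 + Γ^k_{ij} (dx^i/dλ)(dx^j/dλ) = 0.
Non-zero Christoffel symbols:
Γ^r_{θ θ} = -r
Γ^θ_{r θ} = 1/r
Substituting (the symmetric pair Γ^k_{ij}, Γ^k_{ji} combines into a factor 2):
d^2r/dλ^2 - r (dθ/dλ)^2 = 0
d^2θ/dλ^2 + (2/r) (dr/dλ)(dθ/dλ) = 0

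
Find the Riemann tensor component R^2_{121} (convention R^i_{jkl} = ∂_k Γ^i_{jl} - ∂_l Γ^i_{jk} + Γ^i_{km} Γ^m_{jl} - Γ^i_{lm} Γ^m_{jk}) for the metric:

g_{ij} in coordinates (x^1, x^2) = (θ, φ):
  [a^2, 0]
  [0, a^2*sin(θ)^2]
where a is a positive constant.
Non-zero Christoffel symbols (Γ^k_{ij} = Γ^k_{ji}):
Γ^θ_{φ φ} = -sin(2*θ)/2
Γ^φ_{θ φ} = 1/tan(θ)
R^φ_{θ φ θ} = ∂_φ Γ^φ_{θ θ} - ∂_θ Γ^φ_{θ φ} + Γ^φ_{φ m} Γ^m_{θ θ} - Γ^φ_{θ m} Γ^m_{θ φ}
  = (0) - (-1/sin(θ)^2) + (0) - (1/tan(θ)^2) = 1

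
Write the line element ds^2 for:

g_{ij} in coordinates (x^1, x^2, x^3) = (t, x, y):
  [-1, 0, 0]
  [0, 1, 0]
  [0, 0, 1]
ds^2 = g_{ij} dx^i dx^j; only the non-zero components contribute.
ds^2 = -dt^2 + dx^2 + dy^2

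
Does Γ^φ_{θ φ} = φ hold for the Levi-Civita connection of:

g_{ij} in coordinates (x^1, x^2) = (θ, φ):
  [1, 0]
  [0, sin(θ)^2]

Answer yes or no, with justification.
Γ^φ_{θ φ} = (1/2) g^{φφ} (∂_θ g_{φφ} + ∂_φ g_{φθ} - ∂_φ g_{θφ}) = (1/2)(1/sin(θ)^2)((sin(2*θ)) + (0) - (0)) = 1/tan(θ)
This differs from the proposed value φ.
No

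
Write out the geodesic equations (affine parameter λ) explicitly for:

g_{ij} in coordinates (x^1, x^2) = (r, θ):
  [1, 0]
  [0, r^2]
Geodesic equation: d^2x^k/dλ^2 + Γ^k_{ij} (dx^i/dλ)(dx^j/dλ) = 0.
Non-zero Christoffel symbols:
Γ^r_{θ θ} = -r
Γ^θ_{r θ} = 1/r
Substituting (the symmetric pair Γ^k_{ij}, Γ^k_{ji} combines into a factor 2):
d^2r/dλ^2 - r (dθ/dλ)^2 = 0
d^2θ/dλ^2 + (2/r) (dr/dλ)(dθ/dλ) = 0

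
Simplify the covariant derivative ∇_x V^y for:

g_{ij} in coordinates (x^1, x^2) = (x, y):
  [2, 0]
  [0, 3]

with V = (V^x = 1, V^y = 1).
All Christoffel symbols are zero.
∇_x V^y = ∂_x V^y + Γ^y_{x j} V^j
  = (0) + (0)(1) + (0)(1)
  = 0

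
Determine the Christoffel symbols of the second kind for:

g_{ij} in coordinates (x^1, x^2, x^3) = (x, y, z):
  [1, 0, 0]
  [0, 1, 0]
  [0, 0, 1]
Using Γ^k_{ij} = (1/2) g^{km} (∂_i g_{mj} + ∂_j g_{mi} - ∂_m g_{ij}); the metric is diagonal, so only the m = k term contributes.
Every metric component is constant, so all ∂_m g_{ij} = 0 and every Christoffel symbol vanishes.
All Christoffel symbols are zero.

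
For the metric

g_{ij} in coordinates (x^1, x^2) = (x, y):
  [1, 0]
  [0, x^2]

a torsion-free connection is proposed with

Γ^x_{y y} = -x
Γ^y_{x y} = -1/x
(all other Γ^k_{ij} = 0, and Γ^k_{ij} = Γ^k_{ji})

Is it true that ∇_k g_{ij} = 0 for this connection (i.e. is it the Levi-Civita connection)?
Using ∇_k g_{ij} = ∂_k g_{ij} - Γ^m_{ki} g_{mj} - Γ^m_{kj} g_{im}:
∇_y g_{xy} = (0) - (-x) - (-x) = 2*x ≠ 0
So the connection is not metric compatible (it is not the Levi-Civita connection).
No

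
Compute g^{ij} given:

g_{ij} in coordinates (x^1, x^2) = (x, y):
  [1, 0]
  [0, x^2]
The metric is diagonal, so g^{ij} is diagonal with entries 1/g_{ii}: diag(1, 1/(x^2)).
g^{ij}:
  [1, 0]
  [0, 1/x^2]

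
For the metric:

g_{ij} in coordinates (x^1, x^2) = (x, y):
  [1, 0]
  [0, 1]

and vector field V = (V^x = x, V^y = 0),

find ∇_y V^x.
All Christoffel symbols are zero.
∇_y V^x = ∂_y V^x + Γ^x_{y j} V^j
  = (0) + (0)(x) + (0)(0)
  = 0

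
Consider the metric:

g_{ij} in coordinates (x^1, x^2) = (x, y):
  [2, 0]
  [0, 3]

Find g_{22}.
With x^1 = x, x^2 = y, g_{22} = g_{yy} is the row-2, column-2 entry of the matrix.
g_{22} = 3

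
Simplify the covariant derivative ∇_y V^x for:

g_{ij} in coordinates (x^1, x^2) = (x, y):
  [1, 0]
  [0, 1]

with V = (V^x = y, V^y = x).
All Christoffel symbols are zero.
∇_y V^x = ∂_y V^x + Γ^x_{y j} V^j
  = (1) + (0)(y) + (0)(x)
  = 1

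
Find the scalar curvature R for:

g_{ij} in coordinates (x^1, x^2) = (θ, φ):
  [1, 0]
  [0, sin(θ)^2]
Non-zero Christoffel symbols (Γ^k_{ij} = Γ^k_{ji}):
Γ^θ_{φ φ} = -sin(2*θ)/2
Γ^φ_{θ φ} = 1/tan(θ)
Ricci tensor (R_{ij} = R^k_{ikj}): R_{θθ} = 1, R_{θφ} = 0, R_{φφ} = sin(θ)^2
Inverse metric: g^{θθ} = 1, g^{φφ} = 1/sin(θ)^2
R = g^{ij} R_{ij} = (1)(1) + (1/sin(θ)^2)(sin(θ)^2) = 2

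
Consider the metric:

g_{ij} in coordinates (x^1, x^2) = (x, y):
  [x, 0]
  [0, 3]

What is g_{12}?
With x^1 = x, x^2 = y, g_{12} = g_{xy} is the row-1, column-2 entry of the matrix.
g_{12} = 0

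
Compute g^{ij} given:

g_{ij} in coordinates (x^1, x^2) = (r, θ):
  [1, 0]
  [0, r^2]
The metric is diagonal, so g^{ij} is diagonal with entries 1/g_{ii}: diag(1, 1/(r^2)).
g^{ij}:
  [1, 0]
  [0, 1/r^2]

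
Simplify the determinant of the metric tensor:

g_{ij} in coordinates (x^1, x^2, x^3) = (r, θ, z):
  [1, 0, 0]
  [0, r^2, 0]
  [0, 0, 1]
Diagonal metric: det(g) = g_{11}·g_{22}·g_{33}
= (1)·(r^2)·(1)
det(g) = r^2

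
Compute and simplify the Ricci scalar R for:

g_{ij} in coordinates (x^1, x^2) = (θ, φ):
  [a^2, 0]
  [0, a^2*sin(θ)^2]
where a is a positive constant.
Non-zero Christoffel symbols (Γ^k_{ij} = Γ^k_{ji}):
Γ^θ_{φ φ} = -sin(2*θ)/2
Γ^φ_{θ φ} = 1/tan(θ)
Ricci tensor (R_{ij} = R^k_{ikj}): R_{θθ} = 1, R_{θφ} = 0, R_{φφ} = sin(θ)^2
Inverse metric: g^{θθ} = 1/a^2, g^{φφ} = 1/(a^2*sin(θ)^2)
R = g^{ij} R_{ij} = (1/a^2)(1) + (1/(a^2*sin(θ)^2))(sin(θ)^2) = 2/a^2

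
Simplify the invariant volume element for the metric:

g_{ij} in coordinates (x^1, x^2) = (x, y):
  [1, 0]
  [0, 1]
det(g) = 1
√|det(g)| = 1
Volume element: dV = 1 dx dy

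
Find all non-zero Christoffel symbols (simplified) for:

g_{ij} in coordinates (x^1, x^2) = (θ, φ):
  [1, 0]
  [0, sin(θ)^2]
Using Γ^k_{ij} = (1/2) g^{km} (∂_i g_{mj} + ∂_j g_{mi} - ∂_m g_{ij}); the metric is diagonal, so only the m = k term contributes.
Non-zero symbols (using the symmetry Γ^k_{ij} = Γ^k_{ji}):
Γ^θ_{φ φ} = (1/2) g^{θθ} (∂_φ g_{θφ} + ∂_φ g_{θφ} - ∂_θ g_{φφ}) = (1/2)(1)((0) + (0) - (sin(2*θ))) = -sin(2*θ)/2
Γ^φ_{θ φ} = (1/2) g^{φφ} (∂_θ g_{φφ} + ∂_φ g_{φθ} - ∂_φ g_{θφ}) = (1/2)(1/sin(θ)^2)((sin(2*θ)) + (0) - (0)) = 1/tan(θ)
All other Christoffel symbols are zero.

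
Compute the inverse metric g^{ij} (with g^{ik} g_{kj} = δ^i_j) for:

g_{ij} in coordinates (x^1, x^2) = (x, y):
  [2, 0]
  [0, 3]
The metric is diagonal, so g^{ij} is diagonal with entries 1/g_{ii}: diag(1/2, 1/3).
g^{ij}:
  [1/2, 0]
  [0, 1/3]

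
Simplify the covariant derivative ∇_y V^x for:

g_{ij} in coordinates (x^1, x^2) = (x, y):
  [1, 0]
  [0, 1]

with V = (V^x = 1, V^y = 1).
All Christoffel symbols are zero.
∇_y V^x = ∂_y V^x + Γ^x_{y j} V^j
  = (0) + (0)(1) + (0)(1)
  = 0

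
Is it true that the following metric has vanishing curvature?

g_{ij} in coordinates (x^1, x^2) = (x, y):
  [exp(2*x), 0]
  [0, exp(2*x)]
Non-zero Christoffel symbols:
Γ^x_{x x} = 1
Γ^x_{y y} = -1
Γ^y_{x y} = 1
Ricci tensor: R_{xx} = 0, R_{xy} = 0, R_{yy} = 0
All R_{ij} vanish; in 2 dimensions the Riemann tensor is fully determined by the Ricci tensor, so R^i_{jkl} = 0: the metric is flat (curvilinear coordinates on flat space).
Yes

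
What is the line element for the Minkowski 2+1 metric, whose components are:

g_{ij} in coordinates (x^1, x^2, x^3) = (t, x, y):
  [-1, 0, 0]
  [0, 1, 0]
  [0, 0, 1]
ds^2 = g_{ij} dx^i dx^j; only the non-zero components contribute.
ds^2 = -dt^2 + dx^2 + dy^2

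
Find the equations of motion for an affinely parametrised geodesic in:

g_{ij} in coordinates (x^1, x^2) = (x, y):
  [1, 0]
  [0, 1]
Geodesic equation: d^2x^k/dλ^2 + Γ^k_{ij} (dx^i/dλ)(dx^j/dλ) = 0.
All Christoffel symbols vanish, so the geodesics are straight lines:
d^2x/dλ^2 = 0
d^2y/dλ^2 = 0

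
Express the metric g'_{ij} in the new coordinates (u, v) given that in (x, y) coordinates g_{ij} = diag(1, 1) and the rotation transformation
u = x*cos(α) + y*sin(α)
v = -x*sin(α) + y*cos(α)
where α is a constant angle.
Invert the transformation: x = u*cos(α) - v*sin(α), y = u*sin(α) + v*cos(α)
g'_{ij} = (∂x^k/∂x'^i)(∂x^l/∂x'^j) g_{kl}; with g_{kl} = δ_{kl} this is Σ_k (∂x^k/∂x'^i)(∂x^k/∂x'^j).
Jacobian: ∂x/∂u = cos(α), ∂x/∂v = -sin(α), ∂y/∂u = sin(α), ∂y/∂v = cos(α)
g'_{uu} = (cos(α))(cos(α)) + (sin(α))(sin(α)) = 1
g'_{uv} = (cos(α))(-sin(α)) + (sin(α))(cos(α)) = 0
g'_{vv} = (-sin(α))(-sin(α)) + (cos(α))(cos(α)) = 1
g'_{ij} = diag(1, 1)
The Euclidean metric is invariant under rotations.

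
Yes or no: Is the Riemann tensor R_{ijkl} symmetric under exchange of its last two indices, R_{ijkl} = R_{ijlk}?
It is antisymmetric in the last pair: R_{ijkl} = -R_{ijlk}.
No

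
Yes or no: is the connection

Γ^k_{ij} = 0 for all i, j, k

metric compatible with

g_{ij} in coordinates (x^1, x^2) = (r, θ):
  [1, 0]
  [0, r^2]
Using ∇_k g_{ij} = ∂_k g_{ij} - Γ^m_{ki} g_{mj} - Γ^m_{kj} g_{im}:
∇_r g_{θθ} = (2*r) - (0) - (0) = 2*r ≠ 0
So the connection is not metric compatible (it is not the Levi-Civita connection).
No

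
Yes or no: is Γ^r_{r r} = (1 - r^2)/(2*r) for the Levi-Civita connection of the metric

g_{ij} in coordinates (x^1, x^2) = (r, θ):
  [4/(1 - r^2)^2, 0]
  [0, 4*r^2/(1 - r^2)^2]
Γ^r_{r r} = (1/2) g^{rr} (∂_r g_{rr} + ∂_r g_{rr} - ∂_r g_{rr}) = (1/2)((1 - r^2)^2/4)((16*r/(1 - r^2)^3) + (16*r/(1 - r^2)^3) - (16*r/(1 - r^2)^3)) = 2*r/(1 - r^2)
This differs from the proposed value (1 - r^2)/(2*r).
No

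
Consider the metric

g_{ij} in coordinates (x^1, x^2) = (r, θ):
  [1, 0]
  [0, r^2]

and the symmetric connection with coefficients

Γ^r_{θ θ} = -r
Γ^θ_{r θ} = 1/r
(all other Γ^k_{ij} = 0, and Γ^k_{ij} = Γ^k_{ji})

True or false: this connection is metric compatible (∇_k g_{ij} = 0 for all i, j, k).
Using ∇_k g_{ij} = ∂_k g_{ij} - Γ^m_{ki} g_{mj} - Γ^m_{kj} g_{im}:
e.g. ∇_r g_{θθ} = (2*r) - (r) - (r) = 0
Every component ∇_k g_{ij} vanishes: the connection is metric compatible.
True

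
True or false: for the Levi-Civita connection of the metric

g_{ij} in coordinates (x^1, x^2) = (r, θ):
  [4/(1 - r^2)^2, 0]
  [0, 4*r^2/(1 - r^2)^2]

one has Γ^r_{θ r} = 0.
Γ^r_{θ r} = (1/2) g^{rr} (∂_θ g_{rr} + ∂_r g_{rθ} - ∂_r g_{θr}) = (1/2)((1 - r^2)^2/4)((0) + (0) - (0)) = 0
This equals the proposed value 0.
True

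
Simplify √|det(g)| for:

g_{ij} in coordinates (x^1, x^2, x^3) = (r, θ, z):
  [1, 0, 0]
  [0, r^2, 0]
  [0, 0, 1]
det(g) = r^2
√|det(g)| = r
Volume element: dV = r dr dθ dz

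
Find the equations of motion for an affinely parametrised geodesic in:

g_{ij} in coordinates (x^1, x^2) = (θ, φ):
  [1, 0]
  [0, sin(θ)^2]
Geodesic equation: d^2x^k/dλ^2 + Γ^k_{ij} (dx^i/dλ)(dx^j/dλ) = 0.
Non-zero Christoffel symbols:
Γ^θ_{φ φ} = -sin(2*θ)/2
Γ^φ_{θ φ} = 1/tan(θ)
Substituting (the symmetric pair Γ^k_{ij}, Γ^k_{ji} combines into a factor 2):
d^2θ/dλ^2 - (sin(2*θ)/2) (dφ/dλ)^2 = 0
d^2φ/dλ^2 + (2/tan(θ)) (dθ/dλ)(dφ/dλ) = 0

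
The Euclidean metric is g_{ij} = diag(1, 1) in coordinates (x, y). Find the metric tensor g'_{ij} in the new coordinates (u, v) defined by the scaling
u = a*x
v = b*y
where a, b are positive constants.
Invert the transformation: x = u/a, y = v/b
g'_{ij} = (∂x^k/∂x'^i)(∂x^l/∂x'^j) g_{kl}; with g_{kl} = δ_{kl} this is Σ_k (∂x^k/∂x'^i)(∂x^k/∂x'^j).
Jacobian: ∂x/∂u = 1/a, ∂x/∂v = 0, ∂y/∂u = 0, ∂y/∂v = 1/b
g'_{uu} = (1/a)(1/a) + (0)(0) = 1/a^2
g'_{uv} = (1/a)(0) + (0)(1/b) = 0
g'_{vv} = (0)(0) + (1/b)(1/b) = 1/b^2
g'_{ij} = diag(1/a^2, 1/b^2)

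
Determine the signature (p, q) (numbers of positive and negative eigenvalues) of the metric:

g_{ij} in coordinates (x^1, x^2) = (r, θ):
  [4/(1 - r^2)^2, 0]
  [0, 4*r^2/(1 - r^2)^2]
The metric is diagonal, so its eigenvalues are the diagonal entries: 4/(1 - r^2)^2, 4*r^2/(1 - r^2)^2 (at a generic point, where coordinate-dependent entries are positive).
2 positive, 0 negative.
(2, 0) - Riemannian (positive definite)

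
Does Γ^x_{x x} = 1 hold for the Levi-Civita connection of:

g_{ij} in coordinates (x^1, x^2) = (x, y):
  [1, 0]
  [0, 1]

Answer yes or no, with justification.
Γ^x_{x x} = (1/2) g^{xx} (∂_x g_{xx} + ∂_x g_{xx} - ∂_x g_{xx}) = (1/2)(1)((0) + (0) - (0)) = 0
This differs from the proposed value 1.
No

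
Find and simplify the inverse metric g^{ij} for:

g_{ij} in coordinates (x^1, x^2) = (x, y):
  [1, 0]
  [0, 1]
The metric is diagonal, so g^{ij} is diagonal with entries 1/g_{ii}: diag(1, 1).
g^{ij}:
  [1, 0]
  [0, 1]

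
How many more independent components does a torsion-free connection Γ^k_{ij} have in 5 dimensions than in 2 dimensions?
Independent components in n dimensions: n × n(n+1)/2 = n^2(n+1)/2.
5D: 5 × 15 = 75
2D: 2 × 3 = 6
Difference = 75 - 6 = 69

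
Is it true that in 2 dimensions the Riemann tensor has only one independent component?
The number of independent components is n^2(n^2-1)/12 = 4·3/12 = 1 for n = 2 (e.g. R_{1212}).
Yes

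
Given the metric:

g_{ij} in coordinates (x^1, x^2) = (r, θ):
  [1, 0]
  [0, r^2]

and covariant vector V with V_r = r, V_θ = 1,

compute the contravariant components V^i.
Inverse metric (diagonal): g^{rr} = 1, g^{θθ} = 1/r^2
V^i = g^{ij} V_j:
V^r = (1)(r) + (0)(1) = r
V^θ = (0)(r) + (1/r^2)(1) = 1/r^2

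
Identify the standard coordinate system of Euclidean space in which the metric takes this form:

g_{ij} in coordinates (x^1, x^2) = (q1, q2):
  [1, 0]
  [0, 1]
All components are constant and the metric is the identity, i.e. orthonormal rectilinear coordinates.
Cartesian (2D) coordinates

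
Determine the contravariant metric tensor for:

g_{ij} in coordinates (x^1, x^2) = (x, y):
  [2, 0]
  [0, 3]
The metric is diagonal, so g^{ij} is diagonal with entries 1/g_{ii}: diag(1/2, 1/3).
g^{ij}:
  [1/2, 0]
  [0, 1/3]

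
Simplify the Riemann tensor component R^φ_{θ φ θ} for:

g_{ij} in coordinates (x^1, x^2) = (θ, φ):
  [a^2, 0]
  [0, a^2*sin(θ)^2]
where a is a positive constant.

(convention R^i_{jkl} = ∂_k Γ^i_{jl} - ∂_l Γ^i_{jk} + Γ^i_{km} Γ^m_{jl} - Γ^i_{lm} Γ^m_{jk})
Non-zero Christoffel symbols (Γ^k_{ij} = Γ^k_{ji}):
Γ^θ_{φ φ} = -sin(2*θ)/2
Γ^φ_{θ φ} = 1/tan(θ)
R^φ_{θ φ θ} = ∂_φ Γ^φ_{θ θ} - ∂_θ Γ^φ_{θ φ} + Γ^φ_{φ m} Γ^m_{θ θ} - Γ^φ_{θ m} Γ^m_{θ φ}
  = (0) - (-1/sin(θ)^2) + (0) - (1/tan(θ)^2) = 1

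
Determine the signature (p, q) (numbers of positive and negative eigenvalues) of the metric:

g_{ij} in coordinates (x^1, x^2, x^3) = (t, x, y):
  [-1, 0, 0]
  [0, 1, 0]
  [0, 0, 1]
The metric is diagonal, so its eigenvalues are the diagonal entries: -1, 1, 1 (at a generic point, where coordinate-dependent entries are positive).
2 positive, 1 negative.
(2, 1) - Lorentzian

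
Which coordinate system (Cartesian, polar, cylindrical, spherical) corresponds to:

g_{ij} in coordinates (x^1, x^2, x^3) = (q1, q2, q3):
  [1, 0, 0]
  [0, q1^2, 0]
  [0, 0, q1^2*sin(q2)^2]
The line element ds^2 = dq1^2 + q1^2 dq2^2 + q1^2 sin(q2)^2 dq3^2 is dr^2 + r^2 dθ^2 + r^2 sin(θ)^2 dφ^2 with q1 = r, q2 = θ, q3 = φ.
spherical coordinates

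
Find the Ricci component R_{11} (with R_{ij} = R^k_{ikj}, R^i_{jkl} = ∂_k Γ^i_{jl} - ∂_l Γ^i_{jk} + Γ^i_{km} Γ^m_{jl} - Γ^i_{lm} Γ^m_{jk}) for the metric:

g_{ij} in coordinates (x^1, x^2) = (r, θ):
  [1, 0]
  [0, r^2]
Non-zero Christoffel symbols (Γ^k_{ij} = Γ^k_{ji}):
Γ^r_{θ θ} = -r
Γ^θ_{r θ} = 1/r
R^r_{r r r} = 0 (a repeated index in an antisymmetric pair)
R^θ_{r θ r} = ∂_θ Γ^θ_{r r} - ∂_r Γ^θ_{r θ} + Γ^θ_{θ m} Γ^m_{r r} - Γ^θ_{r m} Γ^m_{r θ}
  = (0) - (-1/r^2) + (0) - (1/r^2) = 0
R_{rr} = R^r_{r r r} + R^θ_{r θ r} = (0) + (0) = 0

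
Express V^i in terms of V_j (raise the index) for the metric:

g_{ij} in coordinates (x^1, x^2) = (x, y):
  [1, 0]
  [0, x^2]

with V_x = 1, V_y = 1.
Inverse metric (diagonal): g^{xx} = 1, g^{yy} = 1/x^2
V^i = g^{ij} V_j:
V^x = (1)(1) + (0)(1) = 1
V^y = (0)(1) + (1/x^2)(1) = 1/x^2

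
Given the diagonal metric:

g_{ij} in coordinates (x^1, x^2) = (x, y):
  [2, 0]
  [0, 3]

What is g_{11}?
With x^1 = x, x^2 = y, g_{11} = g_{xx} is the row-1, column-1 entry of the matrix.
g_{11} = 2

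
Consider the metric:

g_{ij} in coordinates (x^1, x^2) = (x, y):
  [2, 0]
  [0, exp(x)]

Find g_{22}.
With x^1 = x, x^2 = y, g_{22} = g_{yy} is the row-2, column-2 entry of the matrix.
g_{22} = exp(x)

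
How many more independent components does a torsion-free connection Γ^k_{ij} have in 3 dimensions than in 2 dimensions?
Independent components in n dimensions: n × n(n+1)/2 = n^2(n+1)/2.
3D: 3 × 6 = 18
2D: 2 × 3 = 6
Difference = 18 - 6 = 12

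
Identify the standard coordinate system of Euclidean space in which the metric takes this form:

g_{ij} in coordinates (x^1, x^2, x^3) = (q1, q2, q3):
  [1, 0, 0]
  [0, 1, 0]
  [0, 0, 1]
All components are constant and the metric is the identity, i.e. orthonormal rectilinear coordinates.
Cartesian (3D) coordinates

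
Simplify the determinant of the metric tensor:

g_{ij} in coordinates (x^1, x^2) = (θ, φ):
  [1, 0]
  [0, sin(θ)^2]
For a 2×2 metric: det(g) = g_{11}·g_{22} - g_{12}·g_{21}
= (1)·(sin(θ)^2) - (0)·(0)
= sin(θ)^2 - 0
det(g) = sin(θ)^2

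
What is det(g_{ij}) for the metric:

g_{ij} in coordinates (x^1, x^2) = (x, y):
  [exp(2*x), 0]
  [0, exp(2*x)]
For a 2×2 metric: det(g) = g_{11}·g_{22} - g_{12}·g_{21}
= (exp(2*x))·(exp(2*x)) - (0)·(0)
= exp(4*x) - 0
det(g) = exp(4*x)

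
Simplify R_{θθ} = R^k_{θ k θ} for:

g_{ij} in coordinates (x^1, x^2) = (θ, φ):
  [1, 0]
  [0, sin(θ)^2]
Non-zero Christoffel symbols (Γ^k_{ij} = Γ^k_{ji}):
Γ^θ_{φ φ} = -sin(2*θ)/2
Γ^φ_{θ φ} = 1/tan(θ)
R^θ_{θ θ θ} = 0 (a repeated index in an antisymmetric pair)
R^φ_{θ φ θ} = ∂_φ Γ^φ_{θ θ} - ∂_θ Γ^φ_{θ φ} + Γ^φ_{φ m} Γ^m_{θ θ} - Γ^φ_{θ m} Γ^m_{θ φ}
  = (0) - (-1/sin(θ)^2) + (0) - (1/tan(θ)^2) = 1
R_{θθ} = R^θ_{θ θ θ} + R^φ_{θ φ θ} = (0) + (1) = 1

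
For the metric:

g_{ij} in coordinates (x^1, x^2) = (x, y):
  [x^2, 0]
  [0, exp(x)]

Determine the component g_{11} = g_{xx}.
With x^1 = x, x^2 = y, g_{11} = g_{xx} is the row-1, column-1 entry of the matrix.
g_{11} = x^2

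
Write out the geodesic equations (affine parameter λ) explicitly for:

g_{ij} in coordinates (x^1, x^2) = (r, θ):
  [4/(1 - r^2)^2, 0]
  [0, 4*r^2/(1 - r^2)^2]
Geodesic equation: d^2x^k/dλ^2 + Γ^k_{ij} (dx^i/dλ)(dx^j/dλ) = 0.
Non-zero Christoffel symbols:
Γ^r_{r r} = 2*r/(1 - r^2)
Γ^r_{θ θ} = (r^3 + r)/(r^2 - 1)
Γ^θ_{r θ} = (-r^2 - 1)/(r^3 - r)
Substituting (the symmetric pair Γ^k_{ij}, Γ^k_{ji} combines into a factor 2):
d^2r/dλ^2 + (2*r/(1 - r^2)) (dr/dλ)^2 + ((r^3 + r)/(r^2 - 1)) (dθ/dλ)^2 = 0
d^2θ/dλ^2 + ((-2*r^2 - 2)/(r^3 - r)) (dr/dλ)(dθ/dλ) = 0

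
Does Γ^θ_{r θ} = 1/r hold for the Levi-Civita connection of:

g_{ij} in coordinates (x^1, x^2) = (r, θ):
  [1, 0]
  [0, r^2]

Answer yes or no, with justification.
Γ^θ_{r θ} = (1/2) g^{θθ} (∂_r g_{θθ} + ∂_θ g_{θr} - ∂_θ g_{rθ}) = (1/2)(1/r^2)((2*r) + (0) - (0)) = 1/r
This equals the proposed value 1/r.
Yes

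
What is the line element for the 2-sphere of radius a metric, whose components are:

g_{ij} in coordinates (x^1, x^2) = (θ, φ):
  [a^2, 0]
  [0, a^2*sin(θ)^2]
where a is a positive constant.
ds^2 = g_{ij} dx^i dx^j; only the non-zero components contribute.
ds^2 = a^2 dθ^2 + a^2*sin(θ)^2 dφ^2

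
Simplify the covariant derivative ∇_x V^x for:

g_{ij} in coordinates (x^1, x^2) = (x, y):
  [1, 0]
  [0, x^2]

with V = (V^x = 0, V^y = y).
Non-zero Christoffel symbols:
Γ^x_{y y} = -x
Γ^y_{x y} = 1/x
∇_x V^x = ∂_x V^x + Γ^x_{x j} V^j
  = (0) + (0)(0) + (0)(y)
  = 0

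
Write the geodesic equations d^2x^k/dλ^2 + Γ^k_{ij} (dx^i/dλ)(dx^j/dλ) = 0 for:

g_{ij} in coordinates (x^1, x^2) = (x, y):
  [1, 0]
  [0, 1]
Geodesic equation: d^2x^k/dλ^2 + Γ^k_{ij} (dx^i/dλ)(dx^j/dλ) = 0.
All Christoffel symbols vanish, so the geodesics are straight lines:
d^2x/dλ^2 = 0
d^2y/dλ^2 = 0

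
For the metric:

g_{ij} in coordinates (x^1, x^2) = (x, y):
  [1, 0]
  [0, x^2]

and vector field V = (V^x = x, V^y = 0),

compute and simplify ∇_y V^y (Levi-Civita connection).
Non-zero Christoffel symbols:
Γ^x_{y y} = -x
Γ^y_{x y} = 1/x
∇_y V^y = ∂_y V^y + Γ^y_{y j} V^j
  = (0) + (1/x)(x) + (0)(0)
  = 1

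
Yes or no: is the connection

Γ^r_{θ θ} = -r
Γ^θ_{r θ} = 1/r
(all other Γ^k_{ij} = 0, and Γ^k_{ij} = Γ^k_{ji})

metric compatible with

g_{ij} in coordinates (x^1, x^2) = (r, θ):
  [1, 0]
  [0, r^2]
Using ∇_k g_{ij} = ∂_k g_{ij} - Γ^m_{ki} g_{mj} - Γ^m_{kj} g_{im}:
e.g. ∇_r g_{θθ} = (2*r) - (r) - (r) = 0
Every component ∇_k g_{ij} vanishes: the connection is metric compatible.
Yes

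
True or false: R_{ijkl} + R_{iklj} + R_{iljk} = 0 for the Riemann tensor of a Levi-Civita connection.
This is the first (algebraic) Bianchi identity.
True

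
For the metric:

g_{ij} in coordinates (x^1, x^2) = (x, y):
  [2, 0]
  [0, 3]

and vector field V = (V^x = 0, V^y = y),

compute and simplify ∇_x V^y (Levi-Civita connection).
All Christoffel symbols are zero.
∇_x V^y = ∂_x V^y + Γ^y_{x j} V^j
  = (0) + (0)(0) + (0)(y)
  = 0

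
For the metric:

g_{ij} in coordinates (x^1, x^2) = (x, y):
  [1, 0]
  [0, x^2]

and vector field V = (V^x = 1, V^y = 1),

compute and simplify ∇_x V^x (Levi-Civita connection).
Non-zero Christoffel symbols:
Γ^x_{y y} = -x
Γ^y_{x y} = 1/x
∇_x V^x = ∂_x V^x + Γ^x_{x j} V^j
  = (0) + (0)(1) + (0)(1)
  = 0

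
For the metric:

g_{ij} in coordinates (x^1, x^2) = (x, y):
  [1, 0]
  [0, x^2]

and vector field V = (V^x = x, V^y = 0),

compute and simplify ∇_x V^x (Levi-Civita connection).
Non-zero Christoffel symbols:
Γ^x_{y y} = -x
Γ^y_{x y} = 1/x
∇_x V^x = ∂_x V^x + Γ^x_{x j} V^j
  = (1) + (0)(x) + (0)(0)
  = 1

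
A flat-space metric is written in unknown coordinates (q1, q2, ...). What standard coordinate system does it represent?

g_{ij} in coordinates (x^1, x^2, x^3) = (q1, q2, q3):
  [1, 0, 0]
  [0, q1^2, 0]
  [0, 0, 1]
The line element ds^2 = dq1^2 + q1^2 dq2^2 + dq3^2 is dr^2 + r^2 dθ^2 + dz^2 with q1 = r, q2 = θ, q3 = z.
cylindrical coordinates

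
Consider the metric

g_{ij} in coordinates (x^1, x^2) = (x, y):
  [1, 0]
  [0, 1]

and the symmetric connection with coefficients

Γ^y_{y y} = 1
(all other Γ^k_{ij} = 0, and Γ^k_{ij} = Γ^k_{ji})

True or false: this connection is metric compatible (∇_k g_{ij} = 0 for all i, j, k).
Using ∇_k g_{ij} = ∂_k g_{ij} - Γ^m_{ki} g_{mj} - Γ^m_{kj} g_{im}:
∇_y g_{yy} = (0) - (1) - (1) = -2 ≠ 0
So the connection is not metric compatible (it is not the Levi-Civita connection).
False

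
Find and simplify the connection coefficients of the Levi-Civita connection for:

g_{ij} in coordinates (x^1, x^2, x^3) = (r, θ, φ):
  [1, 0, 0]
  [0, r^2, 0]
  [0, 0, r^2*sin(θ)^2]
Using Γ^k_{ij} = (1/2) g^{km} (∂_i g_{mj} + ∂_j g_{mi} - ∂_m g_{ij}); the metric is diagonal, so only the m = k term contributes.
Non-zero symbols (using the symmetry Γ^k_{ij} = Γ^k_{ji}):
Γ^r_{θ θ} = (1/2) g^{rr} (∂_θ g_{rθ} + ∂_θ g_{rθ} - ∂_r g_{θθ}) = (1/2)(1)((0) + (0) - (2*r)) = -r
Γ^r_{φ φ} = (1/2) g^{rr} (∂_φ g_{rφ} + ∂_φ g_{rφ} - ∂_r g_{φφ}) = (1/2)(1)((0) + (0) - (2*r*sin(θ)^2)) = -r*sin(θ)^2
Γ^θ_{r θ} = (1/2) g^{θθ} (∂_r g_{θθ} + ∂_θ g_{θr} - ∂_θ g_{rθ}) = (1/2)(1/r^2)((2*r) + (0) - (0)) = 1/r
Γ^θ_{φ φ} = (1/2) g^{θθ} (∂_φ g_{θφ} + ∂_φ g_{θφ} - ∂_θ g_{φφ}) = (1/2)(1/r^2)((0) + (0) - (r^2*sin(2*θ))) = -sin(2*θ)/2
Γ^φ_{r φ} = (1/2) g^{φφ} (∂_r g_{φφ} + ∂_φ g_{φr} - ∂_φ g_{rφ}) = (1/2)(1/(r^2*sin(θ)^2))((2*r*sin(θ)^2) + (0) - (0)) = 1/r
Γ^φ_{θ φ} = (1/2) g^{φφ} (∂_θ g_{φφ} + ∂_φ g_{φθ} - ∂_φ g_{θφ}) = (1/2)(1/(r^2*sin(θ)^2))((r^2*sin(2*θ)) + (0) - (0)) = 1/tan(θ)
All other Christoffel symbols are zero.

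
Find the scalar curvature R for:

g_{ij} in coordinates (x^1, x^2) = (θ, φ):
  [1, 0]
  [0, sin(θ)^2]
Non-zero Christoffel symbols (Γ^k_{ij} = Γ^k_{ji}):
Γ^θ_{φ φ} = -sin(2*θ)/2
Γ^φ_{θ φ} = 1/tan(θ)
Ricci tensor (R_{ij} = R^k_{ikj}): R_{θθ} = 1, R_{θφ} = 0, R_{φφ} = sin(θ)^2
Inverse metric: g^{θθ} = 1, g^{φφ} = 1/sin(θ)^2
R = g^{ij} R_{ij} = (1)(1) + (1/sin(θ)^2)(sin(θ)^2) = 2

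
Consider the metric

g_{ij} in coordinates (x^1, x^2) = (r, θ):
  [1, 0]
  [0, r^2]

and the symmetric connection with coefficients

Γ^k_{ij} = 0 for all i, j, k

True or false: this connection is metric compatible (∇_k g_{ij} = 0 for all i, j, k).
Using ∇_k g_{ij} = ∂_k g_{ij} - Γ^m_{ki} g_{mj} - Γ^m_{kj} g_{im}:
∇_r g_{θθ} = (2*r) - (0) - (0) = 2*r ≠ 0
So the connection is not metric compatible (it is not the Levi-Civita connection).
False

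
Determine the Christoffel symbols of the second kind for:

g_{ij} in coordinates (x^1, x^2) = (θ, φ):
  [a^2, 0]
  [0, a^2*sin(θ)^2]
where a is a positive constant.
Using Γ^k_{ij} = (1/2) g^{km} (∂_i g_{mj} + ∂_j g_{mi} - ∂_m g_{ij}); the metric is diagonal, so only the m = k term contributes.
Non-zero symbols (using the symmetry Γ^k_{ij} = Γ^k_{ji}):
Γ^θ_{φ φ} = (1/2) g^{θθ} (∂_φ g_{θφ} + ∂_φ g_{θφ} - ∂_θ g_{φφ}) = (1/2)(1/a^2)((0) + (0) - (a^2*sin(2*θ))) = -sin(2*θ)/2
Γ^φ_{θ φ} = (1/2) g^{φφ} (∂_θ g_{φφ} + ∂_φ g_{φθ} - ∂_φ g_{θφ}) = (1/2)(1/(a^2*sin(θ)^2))((a^2*sin(2*θ)) + (0) - (0)) = 1/tan(θ)
All other Christoffel symbols are zero.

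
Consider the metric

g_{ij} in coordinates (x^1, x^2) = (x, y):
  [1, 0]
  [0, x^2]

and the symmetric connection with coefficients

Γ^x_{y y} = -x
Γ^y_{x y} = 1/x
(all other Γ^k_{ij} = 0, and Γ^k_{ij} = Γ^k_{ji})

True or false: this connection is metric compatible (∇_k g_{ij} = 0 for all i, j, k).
Using ∇_k g_{ij} = ∂_k g_{ij} - Γ^m_{ki} g_{mj} - Γ^m_{kj} g_{im}:
e.g. ∇_x g_{yy} = (2*x) - (x) - (x) = 0
Every component ∇_k g_{ij} vanishes: the connection is metric compatible.
True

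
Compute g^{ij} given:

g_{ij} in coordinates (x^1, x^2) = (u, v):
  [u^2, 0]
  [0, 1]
The metric is diagonal, so g^{ij} is diagonal with entries 1/g_{ii}: diag(1/(u^2), 1).
g^{ij}:
  [1/u^2, 0]
  [0, 1]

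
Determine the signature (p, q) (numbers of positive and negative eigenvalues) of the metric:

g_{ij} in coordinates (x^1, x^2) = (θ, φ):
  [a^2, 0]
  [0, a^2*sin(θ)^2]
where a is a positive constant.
The metric is diagonal, so its eigenvalues are the diagonal entries: a^2, a^2*sin(θ)^2 (at a generic point, where coordinate-dependent entries are positive).
2 positive, 0 negative.
(2, 0) - Riemannian (positive definite)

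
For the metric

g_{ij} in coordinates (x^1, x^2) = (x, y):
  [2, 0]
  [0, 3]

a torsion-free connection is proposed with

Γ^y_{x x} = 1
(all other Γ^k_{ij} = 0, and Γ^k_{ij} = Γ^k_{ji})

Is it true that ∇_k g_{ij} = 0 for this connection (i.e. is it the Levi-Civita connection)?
Using ∇_k g_{ij} = ∂_k g_{ij} - Γ^m_{ki} g_{mj} - Γ^m_{kj} g_{im}:
∇_x g_{xy} = (0) - (3) - (0) = -3 ≠ 0
So the connection is not metric compatible (it is not the Levi-Civita connection).
No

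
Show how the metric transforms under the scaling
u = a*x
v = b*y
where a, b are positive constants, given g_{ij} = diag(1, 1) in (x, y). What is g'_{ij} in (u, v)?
Invert the transformation: x = u/a, y = v/b
g'_{ij} = (∂x^k/∂x'^i)(∂x^l/∂x'^j) g_{kl}; with g_{kl} = δ_{kl} this is Σ_k (∂x^k/∂x'^i)(∂x^k/∂x'^j).
Jacobian: ∂x/∂u = 1/a, ∂x/∂v = 0, ∂y/∂u = 0, ∂y/∂v = 1/b
g'_{uu} = (1/a)(1/a) + (0)(0) = 1/a^2
g'_{uv} = (1/a)(0) + (0)(1/b) = 0
g'_{vv} = (0)(0) + (1/b)(1/b) = 1/b^2
g'_{ij} = diag(1/a^2, 1/b^2)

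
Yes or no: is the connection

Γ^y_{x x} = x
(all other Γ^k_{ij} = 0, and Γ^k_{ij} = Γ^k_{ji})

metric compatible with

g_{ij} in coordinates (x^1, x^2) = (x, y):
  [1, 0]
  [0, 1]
Using ∇_k g_{ij} = ∂_k g_{ij} - Γ^m_{ki} g_{mj} - Γ^m_{kj} g_{im}:
∇_x g_{xy} = (0) - (x) - (0) = -x ≠ 0
So the connection is not metric compatible (it is not the Levi-Civita connection).
No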